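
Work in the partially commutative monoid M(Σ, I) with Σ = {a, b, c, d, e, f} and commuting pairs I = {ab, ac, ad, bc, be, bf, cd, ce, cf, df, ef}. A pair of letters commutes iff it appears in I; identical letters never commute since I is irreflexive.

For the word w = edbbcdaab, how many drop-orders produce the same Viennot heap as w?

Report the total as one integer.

189

piece 0:e — minimal
piece 1:d rests on {0:e}
piece 2:b rests on {1:d}
piece 3:b rests on {2:b}
piece 4:c — minimal
piece 5:d rests on {3:b}
piece 6:a rests on {0:e}
piece 7:a rests on {6:a}
piece 8:b rests on {5:d}
minimal pieces: {0:e, 4:c}
ways to finish when only these pieces remain (= sum over removing one remaining piece with nothing left below it):
  1 left: {4}→1  {7}→1  {8}→1
  2 left: {4,7}→2  {4,8}→2  {5,8}→1  {6,7}→1  {7,8}→2
  3 left: {3,5,8}→1  {4,5,8}→3  {4,6,7}→3  {4,7,8}→6  {5,7,8}→3  {6,7,8}→3
  4 left: {2,3,5,8}→1  {3,4,5,8}→4  {3,5,7,8}→4  {4,5,7,8}→12  {4,6,7,8}→12  {5,6,7,8}→6
  5 left: {1,2,3,5,8}→1  {2,3,4,5,8}→5  {2,3,5,7,8}→5  {3,4,5,7,8}→20  {3,5,6,7,8}→10  {4,5,6,7,8}→30
  6 left: {1,2,3,4,5,8}→6  {1,2,3,5,7,8}→6  {2,3,4,5,7,8}→30  {2,3,5,6,7,8}→15  {3,4,5,6,7,8}→60
  7 left: {1,2,3,4,5,7,8}→42  {1,2,3,5,6,7,8}→21  {2,3,4,5,6,7,8}→105
  placing 0:e first → 168 extensions
  placing 4:c first → 21 extensions
total linear extensions = 189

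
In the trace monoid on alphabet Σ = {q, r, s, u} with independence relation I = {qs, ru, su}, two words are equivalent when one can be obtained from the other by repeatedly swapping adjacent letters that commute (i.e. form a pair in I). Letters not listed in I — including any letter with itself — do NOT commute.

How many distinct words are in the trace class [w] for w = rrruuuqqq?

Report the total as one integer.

20

0(r) covers ∅
1(r) covers 0:r
2(r) covers 1:r
3(u) covers ∅
4(u) covers 3:u
5(u) covers 4:u
6(q) covers 2:r, 5:u
7(q) covers 6:q
8(q) covers 7:q
floor of heap: 0:r, 3:u
completions by unplaced set U, small U first (add the entries for U minus each lowest piece of U):
  |U|=1: {8}:1
  |U|=2: {7,8}:1
  |U|=3: {6,7,8}:1
  |U|=4: {2,6,7,8}:1  {5,6,7,8}:1
  |U|=5: {1,2,6,7,8}:1  {2,5,6,7,8}:2  {4,5,6,7,8}:1
  |U|=6: {0,1,2,6,7,8}:1  {1,2,5,6,7,8}:3  {2,4,5,6,7,8}:3  {3,4,5,6,7,8}:1
  |U|=7: {0,1,2,5,6,7,8}:4  {1,2,4,5,6,7,8}:6  {2,3,4,5,6,7,8}:4
  start at 0(r): 10
  start at 3(u): 10
sum over floor = 20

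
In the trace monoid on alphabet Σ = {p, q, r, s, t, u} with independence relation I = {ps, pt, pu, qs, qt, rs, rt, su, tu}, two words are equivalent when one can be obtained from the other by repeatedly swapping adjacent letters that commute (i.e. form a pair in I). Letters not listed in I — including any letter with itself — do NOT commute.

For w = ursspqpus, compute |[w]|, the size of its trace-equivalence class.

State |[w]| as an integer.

#0=u has no predecessor
#1=r depends on [0:u]
#2=s has no predecessor
#3=s depends on [2:s]
#4=p depends on [1:r]
#5=q depends on [4:p]
#6=p depends on [5:q]
#7=u depends on [5:q]
#8=s depends on [3:s]
sources: [0:u, 2:s]
N(rest) = Σ N(rest − s) over sources s of rest; N(one piece) = 1:
  size 1 → [6]=1  [7]=1  [8]=1
  size 2 → [3,8]=1  [6,7]=2  [6,8]=2  [7,8]=2
  size 3 → [2,3,8]=1  [3,6,8]=3  [3,7,8]=3  [5,6,7]=2  [6,7,8]=6
  size 4 → [2,3,6,8]=4  [2,3,7,8]=4  [3,6,7,8]=12  [4,5,6,7]=2  [5,6,7,8]=8
  size 5 → [1,4,5,6,7]=2  [2,3,6,7,8]=20  [3,5,6,7,8]=20  [4,5,6,7,8]=10
  size 6 → [0,1,4,5,6,7]=2  [1,4,5,6,7,8]=12  [2,3,5,6,7,8]=40  [3,4,5,6,7,8]=30
  size 7 → [0,1,4,5,6,7,8]=14  [1,3,4,5,6,7,8]=42  [2,3,4,5,6,7,8]=70
  first=0(u) contributes 112
  first=2(s) contributes 56
|[w]| = 168

168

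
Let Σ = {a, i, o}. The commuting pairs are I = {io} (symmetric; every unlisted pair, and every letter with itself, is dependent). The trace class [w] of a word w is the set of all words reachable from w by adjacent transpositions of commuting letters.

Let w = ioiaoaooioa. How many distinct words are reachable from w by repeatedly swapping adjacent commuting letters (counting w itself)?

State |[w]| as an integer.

#0=i has no predecessor
#1=o has no predecessor
#2=i depends on [0:i]
#3=a depends on [1:o, 2:i]
#4=o depends on [3:a]
#5=a depends on [4:o]
#6=o depends on [5:a]
#7=o depends on [6:o]
#8=i depends on [5:a]
#9=o depends on [7:o]
#10=a depends on [8:i, 9:o]
sources: [0:i, 1:o]
N(rest) = Σ N(rest − s) over sources s of rest; N(one piece) = 1:
  size 1 → [10]=1
  size 2 → [8,10]=1  [9,10]=1
  size 3 → [7,9,10]=1  [8,9,10]=2
  size 4 → [6,7,9,10]=1  [7,8,9,10]=3
  size 5 → [6,7,8,9,10]=4
  size 6 → [5,6,7,8,9,10]=4
  size 7 → [4,5,6,7,8,9,10]=4
  size 8 → [3,4,5,6,7,8,9,10]=4
  size 9 → [1,3,4,5,6,7,8,9,10]=4  [2,3,4,5,6,7,8,9,10]=4
  first=0(i) contributes 8
  first=1(o) contributes 4
|[w]| = 12

12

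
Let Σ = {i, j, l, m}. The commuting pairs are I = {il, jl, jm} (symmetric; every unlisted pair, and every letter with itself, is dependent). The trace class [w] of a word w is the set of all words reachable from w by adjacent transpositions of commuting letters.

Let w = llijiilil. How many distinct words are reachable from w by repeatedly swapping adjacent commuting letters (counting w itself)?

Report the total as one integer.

126

0(l) covers ∅
1(l) covers 0:l
2(i) covers ∅
3(j) covers 2:i
4(i) covers 3:j
5(i) covers 4:i
6(l) covers 1:l
7(i) covers 5:i
8(l) covers 6:l
floor of heap: 0:l, 2:i
completions by unplaced set U, small U first (add the entries for U minus each lowest piece of U):
  |U|=1: {7}:1  {8}:1
  |U|=2: {5,7}:1  {6,8}:1  {7,8}:2
  |U|=3: {1,6,8}:1  {4,5,7}:1  {5,7,8}:3  {6,7,8}:3
  |U|=4: {0,1,6,8}:1  {1,6,7,8}:4  {3,4,5,7}:1  {4,5,7,8}:4  {5,6,7,8}:6
  |U|=5: {0,1,6,7,8}:5  {1,5,6,7,8}:10  {2,3,4,5,7}:1  {3,4,5,7,8}:5  {4,5,6,7,8}:10
  |U|=6: {0,1,5,6,7,8}:15  {1,4,5,6,7,8}:20  {2,3,4,5,7,8}:6  {3,4,5,6,7,8}:15
  |U|=7: {0,1,4,5,6,7,8}:35  {1,3,4,5,6,7,8}:35  {2,3,4,5,6,7,8}:21
  start at 0(l): 56
  start at 2(i): 70
sum over floor = 126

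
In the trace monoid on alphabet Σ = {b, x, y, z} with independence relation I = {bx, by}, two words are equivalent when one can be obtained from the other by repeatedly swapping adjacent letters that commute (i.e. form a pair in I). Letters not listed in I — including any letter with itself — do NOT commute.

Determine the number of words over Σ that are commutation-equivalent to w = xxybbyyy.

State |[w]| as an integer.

28

drop 0:x onto floor
drop 1:x onto {0:x}
drop 2:y onto {1:x}
drop 3:b onto floor
drop 4:b onto {3:b}
drop 5:y onto {2:y}
drop 6:y onto {5:y}
drop 7:y onto {6:y}
ground layer = {0:x, 3:b}
drop-orders for the pieces not yet dropped (sum over which currently-grounded one goes next):
  1 to go: {4} 1  {7} 1
  2 to go: {3,4} 1  {4,7} 2  {6,7} 1
  3 to go: {3,4,7} 3  {4,6,7} 3  {5,6,7} 1
  4 to go: {2,5,6,7} 1  {3,4,6,7} 6  {4,5,6,7} 4
  5 to go: {1,2,5,6,7} 1  {2,4,5,6,7} 5  {3,4,5,6,7} 10
  6 to go: {0,1,2,5,6,7} 1  {1,2,4,5,6,7} 6  {2,3,4,5,6,7} 15
  if 0:x drops first: 21 orders
  if 3:b drops first: 7 orders
heap linearizations: 28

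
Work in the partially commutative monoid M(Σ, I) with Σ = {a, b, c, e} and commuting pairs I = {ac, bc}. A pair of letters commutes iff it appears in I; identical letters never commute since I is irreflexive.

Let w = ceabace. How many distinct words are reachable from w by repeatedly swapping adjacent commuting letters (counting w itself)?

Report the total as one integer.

4

drop 0:c onto floor
drop 1:e onto {0:c}
drop 2:a onto {1:e}
drop 3:b onto {2:a}
drop 4:a onto {3:b}
drop 5:c onto {1:e}
drop 6:e onto {4:a, 5:c}
ground layer = {0:c}
drop-orders for the pieces not yet dropped (sum over which currently-grounded one goes next):
  1 to go: {6} 1
  2 to go: {4,6} 1  {5,6} 1
  3 to go: {3,4,6} 1  {4,5,6} 2
  4 to go: {2,3,4,6} 1  {3,4,5,6} 3
  5 to go: {2,3,4,5,6} 4
  if 0:c drops first: 4 orders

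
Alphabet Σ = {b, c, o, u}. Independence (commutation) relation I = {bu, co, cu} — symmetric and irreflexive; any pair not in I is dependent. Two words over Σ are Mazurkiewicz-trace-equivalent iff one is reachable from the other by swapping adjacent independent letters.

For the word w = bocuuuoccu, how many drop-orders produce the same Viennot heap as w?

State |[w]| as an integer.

#0=b has no predecessor
#1=o depends on [0:b]
#2=c depends on [0:b]
#3=u depends on [1:o]
#4=u depends on [3:u]
#5=u depends on [4:u]
#6=o depends on [5:u]
#7=c depends on [2:c]
#8=c depends on [7:c]
#9=u depends on [6:o]
sources: [0:b]
N(rest) = Σ N(rest − s) over sources s of rest; N(one piece) = 1:
  size 1 → [8]=1  [9]=1
  size 2 → [6,9]=1  [7,8]=1  [8,9]=2
  size 3 → [2,7,8]=1  [5,6,9]=1  [6,8,9]=3  [7,8,9]=3
  size 4 → [2,7,8,9]=4  [4,5,6,9]=1  [5,6,8,9]=4  [6,7,8,9]=6
  size 5 → [2,6,7,8,9]=10  [3,4,5,6,9]=1  [4,5,6,8,9]=5  [5,6,7,8,9]=10
  size 6 → [1,3,4,5,6,9]=1  [2,5,6,7,8,9]=20  [3,4,5,6,8,9]=6  [4,5,6,7,8,9]=15
  size 7 → [1,3,4,5,6,8,9]=7  [2,4,5,6,7,8,9]=35  [3,4,5,6,7,8,9]=21
  size 8 → [1,3,4,5,6,7,8,9]=28  [2,3,4,5,6,7,8,9]=56
  first=0(b) contributes 84

84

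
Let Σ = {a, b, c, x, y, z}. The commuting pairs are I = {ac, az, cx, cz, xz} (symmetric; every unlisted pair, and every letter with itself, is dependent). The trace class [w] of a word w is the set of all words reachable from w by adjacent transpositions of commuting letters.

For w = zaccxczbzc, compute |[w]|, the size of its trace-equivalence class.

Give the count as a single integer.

420

0(z) covers ∅
1(a) covers ∅
2(c) covers ∅
3(c) covers 2:c
4(x) covers 1:a
5(c) covers 3:c
6(z) covers 0:z
7(b) covers 4:x, 5:c, 6:z
8(z) covers 7:b
9(c) covers 7:b
floor of heap: 0:z, 1:a, 2:c
completions by unplaced set U, small U first (add the entries for U minus each lowest piece of U):
  |U|=1: {8}:1  {9}:1
  |U|=2: {8,9}:2
  |U|=3: {7,8,9}:2
  |U|=4: {4,7,8,9}:2  {5,7,8,9}:2  {6,7,8,9}:2
  |U|=5: {0,6,7,8,9}:2  {1,4,7,8,9}:2  {3,5,7,8,9}:2  {4,5,7,8,9}:4  {4,6,7,8,9}:4  {5,6,7,8,9}:4
  |U|=6: {0,4,6,7,8,9}:6  {0,5,6,7,8,9}:6  {1,4,5,7,8,9}:6  {1,4,6,7,8,9}:6  {2,3,5,7,8,9}:2  {3,4,5,7,8,9}:6  {3,5,6,7,8,9}:6  {4,5,6,7,8,9}:12
  |U|=7: {0,1,4,6,7,8,9}:12  {0,3,5,6,7,8,9}:12  {0,4,5,6,7,8,9}:24  {1,3,4,5,7,8,9}:12  {1,4,5,6,7,8,9}:24  {2,3,4,5,7,8,9}:8  {2,3,5,6,7,8,9}:8  {3,4,5,6,7,8,9}:24
  |U|=8: {0,1,4,5,6,7,8,9}:60  {0,2,3,5,6,7,8,9}:20  {0,3,4,5,6,7,8,9}:60  {1,2,3,4,5,7,8,9}:20  {1,3,4,5,6,7,8,9}:60  {2,3,4,5,6,7,8,9}:40
  start at 0(z): 120
  start at 1(a): 120
  start at 2(c): 180
sum over floor = 420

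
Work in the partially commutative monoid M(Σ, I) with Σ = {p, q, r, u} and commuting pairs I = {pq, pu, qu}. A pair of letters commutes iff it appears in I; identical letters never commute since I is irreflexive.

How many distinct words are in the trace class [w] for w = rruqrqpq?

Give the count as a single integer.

6

drop 0:r onto floor
drop 1:r onto {0:r}
drop 2:u onto {1:r}
drop 3:q onto {1:r}
drop 4:r onto {2:u, 3:q}
drop 5:q onto {4:r}
drop 6:p onto {4:r}
drop 7:q onto {5:q}
ground layer = {0:r}
drop-orders for the pieces not yet dropped (sum over which currently-grounded one goes next):
  1 to go: {6} 1  {7} 1
  2 to go: {5,7} 1  {6,7} 2
  3 to go: {5,6,7} 3
  4 to go: {4,5,6,7} 3
  5 to go: {2,4,5,6,7} 3  {3,4,5,6,7} 3
  6 to go: {2,3,4,5,6,7} 6
  if 0:r drops first: 6 orders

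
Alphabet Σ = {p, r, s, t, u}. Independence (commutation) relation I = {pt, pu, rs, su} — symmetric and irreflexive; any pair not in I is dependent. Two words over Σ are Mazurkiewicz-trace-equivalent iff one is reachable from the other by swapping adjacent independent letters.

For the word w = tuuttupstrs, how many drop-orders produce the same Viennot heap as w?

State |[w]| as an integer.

26

0(t) covers ∅
1(u) covers 0:t
2(u) covers 1:u
3(t) covers 2:u
4(t) covers 3:t
5(u) covers 4:t
6(p) covers ∅
7(s) covers 4:t, 6:p
8(t) covers 5:u, 7:s
9(r) covers 8:t
10(s) covers 8:t
floor of heap: 0:t, 6:p
completions by unplaced set U, small U first (add the entries for U minus each lowest piece of U):
  |U|=1: {9}:1  {10}:1
  |U|=2: {9,10}:2
  |U|=3: {8,9,10}:2
  |U|=4: {5,8,9,10}:2  {7,8,9,10}:2
  |U|=5: {5,7,8,9,10}:4  {6,7,8,9,10}:2
  |U|=6: {4,5,7,8,9,10}:4  {5,6,7,8,9,10}:6
  |U|=7: {3,4,5,7,8,9,10}:4  {4,5,6,7,8,9,10}:10
  |U|=8: {2,3,4,5,7,8,9,10}:4  {3,4,5,6,7,8,9,10}:14
  |U|=9: {1,2,3,4,5,7,8,9,10}:4  {2,3,4,5,6,7,8,9,10}:18
  start at 0(t): 22
  start at 6(p): 4
sum over floor = 26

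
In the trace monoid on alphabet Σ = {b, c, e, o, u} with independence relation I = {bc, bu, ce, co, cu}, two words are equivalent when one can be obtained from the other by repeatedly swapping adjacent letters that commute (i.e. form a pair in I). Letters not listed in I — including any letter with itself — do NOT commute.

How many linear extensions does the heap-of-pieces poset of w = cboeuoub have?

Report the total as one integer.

#0=c has no predecessor
#1=b has no predecessor
#2=o depends on [1:b]
#3=e depends on [2:o]
#4=u depends on [3:e]
#5=o depends on [4:u]
#6=u depends on [5:o]
#7=b depends on [5:o]
sources: [0:c, 1:b]
N(rest) = Σ N(rest − s) over sources s of rest; N(one piece) = 1:
  size 1 → [0]=1  [6]=1  [7]=1
  size 2 → [0,6]=2  [0,7]=2  [6,7]=2
  size 3 → [0,6,7]=6  [5,6,7]=2
  size 4 → [0,5,6,7]=8  [4,5,6,7]=2
  size 5 → [0,4,5,6,7]=10  [3,4,5,6,7]=2
  size 6 → [0,3,4,5,6,7]=12  [2,3,4,5,6,7]=2
  first=0(c) contributes 2
  first=1(b) contributes 14
|[w]| = 16

16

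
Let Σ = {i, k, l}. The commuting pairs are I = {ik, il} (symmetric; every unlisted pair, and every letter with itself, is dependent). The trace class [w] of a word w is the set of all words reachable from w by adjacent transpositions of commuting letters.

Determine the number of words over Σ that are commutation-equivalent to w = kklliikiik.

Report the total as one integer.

210

drop 0:k onto floor
drop 1:k onto {0:k}
drop 2:l onto {1:k}
drop 3:l onto {2:l}
drop 4:i onto floor
drop 5:i onto {4:i}
drop 6:k onto {3:l}
drop 7:i onto {5:i}
drop 8:i onto {7:i}
drop 9:k onto {6:k}
ground layer = {0:k, 4:i}
drop-orders for the pieces not yet dropped (sum over which currently-grounded one goes next):
  1 to go: {8} 1  {9} 1
  2 to go: {6,9} 1  {7,8} 1  {8,9} 2
  3 to go: {3,6,9} 1  {5,7,8} 1  {6,8,9} 3  {7,8,9} 3
  4 to go: {2,3,6,9} 1  {3,6,8,9} 4  {4,5,7,8} 1  {5,7,8,9} 4  {6,7,8,9} 6
  5 to go: {1,2,3,6,9} 1  {2,3,6,8,9} 5  {3,6,7,8,9} 10  {4,5,7,8,9} 5  {5,6,7,8,9} 10
  6 to go: {0,1,2,3,6,9} 1  {1,2,3,6,8,9} 6  {2,3,6,7,8,9} 15  {3,5,6,7,8,9} 20  {4,5,6,7,8,9} 15
  7 to go: {0,1,2,3,6,8,9} 7  {1,2,3,6,7,8,9} 21  {2,3,5,6,7,8,9} 35  {3,4,5,6,7,8,9} 35
  8 to go: {0,1,2,3,6,7,8,9} 28  {1,2,3,5,6,7,8,9} 56  {2,3,4,5,6,7,8,9} 70
  if 0:k drops first: 126 orders
  if 4:i drops first: 84 orders
heap linearizations: 210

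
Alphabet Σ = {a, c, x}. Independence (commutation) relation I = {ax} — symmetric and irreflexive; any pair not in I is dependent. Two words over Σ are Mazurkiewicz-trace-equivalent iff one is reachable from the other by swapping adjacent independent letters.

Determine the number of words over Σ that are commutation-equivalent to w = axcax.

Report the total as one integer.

drop 0:a onto floor
drop 1:x onto floor
drop 2:c onto {0:a, 1:x}
drop 3:a onto {2:c}
drop 4:x onto {2:c}
ground layer = {0:a, 1:x}
drop-orders for the pieces not yet dropped (sum over which currently-grounded one goes next):
  1 to go: {3} 1  {4} 1
  2 to go: {3,4} 2
  3 to go: {2,3,4} 2
  if 0:a drops first: 2 orders
  if 1:x drops first: 2 orders
heap linearizations: 4

4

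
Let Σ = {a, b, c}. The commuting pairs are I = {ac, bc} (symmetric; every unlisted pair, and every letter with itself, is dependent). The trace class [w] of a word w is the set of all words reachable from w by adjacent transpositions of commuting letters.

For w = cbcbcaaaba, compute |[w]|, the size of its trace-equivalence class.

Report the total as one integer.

120

#0=c has no predecessor
#1=b has no predecessor
#2=c depends on [0:c]
#3=b depends on [1:b]
#4=c depends on [2:c]
#5=a depends on [3:b]
#6=a depends on [5:a]
#7=a depends on [6:a]
#8=b depends on [7:a]
#9=a depends on [8:b]
sources: [0:c, 1:b]
N(rest) = Σ N(rest − s) over sources s of rest; N(one piece) = 1:
  size 1 → [4]=1  [9]=1
  size 2 → [2,4]=1  [4,9]=2  [8,9]=1
  size 3 → [0,2,4]=1  [2,4,9]=3  [4,8,9]=3  [7,8,9]=1
  size 4 → [0,2,4,9]=4  [2,4,8,9]=6  [4,7,8,9]=4  [6,7,8,9]=1
  size 5 → [0,2,4,8,9]=10  [2,4,7,8,9]=10  [4,6,7,8,9]=5  [5,6,7,8,9]=1
  size 6 → [0,2,4,7,8,9]=20  [2,4,6,7,8,9]=15  [3,5,6,7,8,9]=1  [4,5,6,7,8,9]=6
  size 7 → [0,2,4,6,7,8,9]=35  [1,3,5,6,7,8,9]=1  [2,4,5,6,7,8,9]=21  [3,4,5,6,7,8,9]=7
  size 8 → [0,2,4,5,6,7,8,9]=56  [1,3,4,5,6,7,8,9]=8  [2,3,4,5,6,7,8,9]=28
  first=0(c) contributes 36
  first=1(b) contributes 84
|[w]| = 120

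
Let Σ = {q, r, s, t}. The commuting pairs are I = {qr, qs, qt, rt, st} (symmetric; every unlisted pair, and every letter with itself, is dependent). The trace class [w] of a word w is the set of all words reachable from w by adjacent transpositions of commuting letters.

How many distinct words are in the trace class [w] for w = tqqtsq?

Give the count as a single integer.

60

piece 0:t — minimal
piece 1:q — minimal
piece 2:q rests on {1:q}
piece 3:t rests on {0:t}
piece 4:s — minimal
piece 5:q rests on {2:q}
minimal pieces: {0:t, 1:q, 4:s}
ways to finish when only these pieces remain (= sum over removing one remaining piece with nothing left below it):
  1 left: {3}→1  {4}→1  {5}→1
  2 left: {0,3}→1  {2,5}→1  {3,4}→2  {3,5}→2  {4,5}→2
  3 left: {0,3,4}→3  {0,3,5}→3  {1,2,5}→1  {2,3,5}→3  {2,4,5}→3  {3,4,5}→6
  4 left: {0,2,3,5}→6  {0,3,4,5}→12  {1,2,3,5}→4  {1,2,4,5}→4  {2,3,4,5}→12
  placing 0:t first → 20 extensions
  placing 1:q first → 30 extensions
  placing 4:s first → 10 extensions
total linear extensions = 60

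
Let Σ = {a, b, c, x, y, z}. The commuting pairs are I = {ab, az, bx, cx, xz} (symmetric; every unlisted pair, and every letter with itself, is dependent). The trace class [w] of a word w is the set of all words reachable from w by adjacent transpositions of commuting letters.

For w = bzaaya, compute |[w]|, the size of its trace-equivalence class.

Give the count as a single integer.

0(b) covers ∅
1(z) covers 0:b
2(a) covers ∅
3(a) covers 2:a
4(y) covers 1:z, 3:a
5(a) covers 4:y
floor of heap: 0:b, 2:a
completions by unplaced set U, small U first (add the entries for U minus each lowest piece of U):
  |U|=1: {5}:1
  |U|=2: {4,5}:1
  |U|=3: {1,4,5}:1  {3,4,5}:1
  |U|=4: {0,1,4,5}:1  {1,3,4,5}:2  {2,3,4,5}:1
  start at 0(b): 3
  start at 2(a): 3
sum over floor = 6

6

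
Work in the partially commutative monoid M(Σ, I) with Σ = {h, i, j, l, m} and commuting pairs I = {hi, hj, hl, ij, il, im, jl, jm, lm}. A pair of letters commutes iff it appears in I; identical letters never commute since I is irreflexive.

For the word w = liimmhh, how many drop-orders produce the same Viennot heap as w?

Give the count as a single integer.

drop 0:l onto floor
drop 1:i onto floor
drop 2:i onto {1:i}
drop 3:m onto floor
drop 4:m onto {3:m}
drop 5:h onto {4:m}
drop 6:h onto {5:h}
ground layer = {0:l, 1:i, 3:m}
drop-orders for the pieces not yet dropped (sum over which currently-grounded one goes next):
  1 to go: {0} 1  {2} 1  {6} 1
  2 to go: {0,2} 2  {0,6} 2  {1,2} 1  {2,6} 2  {5,6} 1
  3 to go: {0,1,2} 3  {0,2,6} 6  {0,5,6} 3  {1,2,6} 3  {2,5,6} 3  {4,5,6} 1
  4 to go: {0,1,2,6} 12  {0,2,5,6} 12  {0,4,5,6} 4  {1,2,5,6} 6  {2,4,5,6} 4  {3,4,5,6} 1
  5 to go: {0,1,2,5,6} 30  {0,2,4,5,6} 20  {0,3,4,5,6} 5  {1,2,4,5,6} 10  {2,3,4,5,6} 5
  if 0:l drops first: 15 orders
  if 1:i drops first: 30 orders
  if 3:m drops first: 60 orders
heap linearizations: 105

105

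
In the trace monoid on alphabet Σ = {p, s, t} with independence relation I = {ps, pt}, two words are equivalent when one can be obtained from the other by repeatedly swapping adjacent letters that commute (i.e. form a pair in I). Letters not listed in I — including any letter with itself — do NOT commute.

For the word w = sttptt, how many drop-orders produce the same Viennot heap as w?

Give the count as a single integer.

#0=s has no predecessor
#1=t depends on [0:s]
#2=t depends on [1:t]
#3=p has no predecessor
#4=t depends on [2:t]
#5=t depends on [4:t]
sources: [0:s, 3:p]
N(rest) = Σ N(rest − s) over sources s of rest; N(one piece) = 1:
  size 1 → [3]=1  [5]=1
  size 2 → [3,5]=2  [4,5]=1
  size 3 → [2,4,5]=1  [3,4,5]=3
  size 4 → [1,2,4,5]=1  [2,3,4,5]=4
  first=0(s) contributes 5
  first=3(p) contributes 1
|[w]| = 6

6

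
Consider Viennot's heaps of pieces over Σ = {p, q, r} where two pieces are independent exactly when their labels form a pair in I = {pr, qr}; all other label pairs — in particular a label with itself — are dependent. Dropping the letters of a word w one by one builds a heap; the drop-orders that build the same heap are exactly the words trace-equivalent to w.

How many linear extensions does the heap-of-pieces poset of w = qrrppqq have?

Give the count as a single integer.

#0=q has no predecessor
#1=r has no predecessor
#2=r depends on [1:r]
#3=p depends on [0:q]
#4=p depends on [3:p]
#5=q depends on [4:p]
#6=q depends on [5:q]
sources: [0:q, 1:r]
N(rest) = Σ N(rest − s) over sources s of rest; N(one piece) = 1:
  size 1 → [2]=1  [6]=1
  size 2 → [1,2]=1  [2,6]=2  [5,6]=1
  size 3 → [1,2,6]=3  [2,5,6]=3  [4,5,6]=1
  size 4 → [1,2,5,6]=6  [2,4,5,6]=4  [3,4,5,6]=1
  size 5 → [0,3,4,5,6]=1  [1,2,4,5,6]=10  [2,3,4,5,6]=5
  first=0(q) contributes 15
  first=1(r) contributes 6
|[w]| = 21

21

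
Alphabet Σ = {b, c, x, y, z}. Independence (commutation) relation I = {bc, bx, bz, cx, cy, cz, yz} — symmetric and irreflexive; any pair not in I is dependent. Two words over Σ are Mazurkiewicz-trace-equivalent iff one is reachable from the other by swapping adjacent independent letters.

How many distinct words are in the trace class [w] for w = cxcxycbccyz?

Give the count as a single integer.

#0=c has no predecessor
#1=x has no predecessor
#2=c depends on [0:c]
#3=x depends on [1:x]
#4=y depends on [3:x]
#5=c depends on [2:c]
#6=b depends on [4:y]
#7=c depends on [5:c]
#8=c depends on [7:c]
#9=y depends on [6:b]
#10=z depends on [3:x]
sources: [0:c, 1:x]
N(rest) = Σ N(rest − s) over sources s of rest; N(one piece) = 1:
  size 1 → [8]=1  [9]=1  [10]=1
  size 2 → [6,9]=1  [7,8]=1  [8,9]=2  [8,10]=2  [9,10]=2
  size 3 → [4,6,9]=1  [5,7,8]=1  [6,8,9]=3  [6,9,10]=3  [7,8,9]=3  [7,8,10]=3  [8,9,10]=6
  size 4 → [2,5,7,8]=1  [4,6,8,9]=4  [4,6,9,10]=4  [5,7,8,9]=4  [5,7,8,10]=4  [6,7,8,9]=6  [6,8,9,10]=12  [7,8,9,10]=12
  size 5 → [0,2,5,7,8]=1  [2,5,7,8,9]=5  [2,5,7,8,10]=5  [3,4,6,9,10]=4  [4,6,7,8,9]=10  [4,6,8,9,10]=20  [5,6,7,8,9]=10  [5,7,8,9,10]=20  [6,7,8,9,10]=30
  size 6 → [0,2,5,7,8,9]=6  [0,2,5,7,8,10]=6  [1,3,4,6,9,10]=4  [2,5,6,7,8,9]=15  [2,5,7,8,9,10]=30  [3,4,6,8,9,10]=24  [4,5,6,7,8,9]=20  [4,6,7,8,9,10]=60  [5,6,7,8,9,10]=60
  size 7 → [0,2,5,6,7,8,9]=21  [0,2,5,7,8,9,10]=42  [1,3,4,6,8,9,10]=28  [2,4,5,6,7,8,9]=35  [2,5,6,7,8,9,10]=105  [3,4,6,7,8,9,10]=84  [4,5,6,7,8,9,10]=140
  size 8 → [0,2,4,5,6,7,8,9]=56  [0,2,5,6,7,8,9,10]=168  [1,3,4,6,7,8,9,10]=112  [2,4,5,6,7,8,9,10]=280  [3,4,5,6,7,8,9,10]=224
  size 9 → [0,2,4,5,6,7,8,9,10]=504  [1,3,4,5,6,7,8,9,10]=336  [2,3,4,5,6,7,8,9,10]=504
  first=0(c) contributes 840
  first=1(x) contributes 1008
|[w]| = 1848

1848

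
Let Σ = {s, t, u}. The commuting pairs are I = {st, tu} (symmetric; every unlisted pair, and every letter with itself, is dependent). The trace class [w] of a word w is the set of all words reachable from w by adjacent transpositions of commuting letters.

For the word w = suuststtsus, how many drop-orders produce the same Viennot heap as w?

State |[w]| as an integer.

165

drop 0:s onto floor
drop 1:u onto {0:s}
drop 2:u onto {1:u}
drop 3:s onto {2:u}
drop 4:t onto floor
drop 5:s onto {3:s}
drop 6:t onto {4:t}
drop 7:t onto {6:t}
drop 8:s onto {5:s}
drop 9:u onto {8:s}
drop 10:s onto {9:u}
ground layer = {0:s, 4:t}
drop-orders for the pieces not yet dropped (sum over which currently-grounded one goes next):
  1 to go: {7} 1  {10} 1
  2 to go: {6,7} 1  {7,10} 2  {9,10} 1
  3 to go: {4,6,7} 1  {6,7,10} 3  {7,9,10} 3  {8,9,10} 1
  4 to go: {4,6,7,10} 4  {5,8,9,10} 1  {6,7,9,10} 6  {7,8,9,10} 4
  5 to go: {3,5,8,9,10} 1  {4,6,7,9,10} 10  {5,7,8,9,10} 5  {6,7,8,9,10} 10
  6 to go: {2,3,5,8,9,10} 1  {3,5,7,8,9,10} 6  {4,6,7,8,9,10} 20  {5,6,7,8,9,10} 15
  7 to go: {1,2,3,5,8,9,10} 1  {2,3,5,7,8,9,10} 7  {3,5,6,7,8,9,10} 21  {4,5,6,7,8,9,10} 35
  8 to go: {0,1,2,3,5,8,9,10} 1  {1,2,3,5,7,8,9,10} 8  {2,3,5,6,7,8,9,10} 28  {3,4,5,6,7,8,9,10} 56
  9 to go: {0,1,2,3,5,7,8,9,10} 9  {1,2,3,5,6,7,8,9,10} 36  {2,3,4,5,6,7,8,9,10} 84
  if 0:s drops first: 120 orders
  if 4:t drops first: 45 orders
heap linearizations: 165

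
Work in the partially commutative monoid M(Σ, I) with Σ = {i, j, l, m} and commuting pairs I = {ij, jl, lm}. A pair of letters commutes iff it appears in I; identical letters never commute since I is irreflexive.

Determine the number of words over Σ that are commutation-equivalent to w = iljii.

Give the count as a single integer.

5

piece 0:i — minimal
piece 1:l rests on {0:i}
piece 2:j — minimal
piece 3:i rests on {1:l}
piece 4:i rests on {3:i}
minimal pieces: {0:i, 2:j}
ways to finish when only these pieces remain (= sum over removing one remaining piece with nothing left below it):
  1 left: {2}→1  {4}→1
  2 left: {2,4}→2  {3,4}→1
  3 left: {1,3,4}→1  {2,3,4}→3
  placing 0:i first → 4 extensions
  placing 2:j first → 1 extensions
total linear extensions = 5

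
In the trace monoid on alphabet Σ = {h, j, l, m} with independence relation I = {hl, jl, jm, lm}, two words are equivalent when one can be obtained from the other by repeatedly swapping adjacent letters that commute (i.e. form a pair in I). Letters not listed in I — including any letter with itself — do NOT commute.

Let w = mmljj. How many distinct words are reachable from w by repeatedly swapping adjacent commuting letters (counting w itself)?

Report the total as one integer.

piece 0:m — minimal
piece 1:m rests on {0:m}
piece 2:l — minimal
piece 3:j — minimal
piece 4:j rests on {3:j}
minimal pieces: {0:m, 2:l, 3:j}
ways to finish when only these pieces remain (= sum over removing one remaining piece with nothing left below it):
  1 left: {1}→1  {2}→1  {4}→1
  2 left: {0,1}→1  {1,2}→2  {1,4}→2  {2,4}→2  {3,4}→1
  3 left: {0,1,2}→3  {0,1,4}→3  {1,2,4}→6  {1,3,4}→3  {2,3,4}→3
  placing 0:m first → 12 extensions
  placing 2:l first → 6 extensions
  placing 3:j first → 12 extensions
total linear extensions = 30

30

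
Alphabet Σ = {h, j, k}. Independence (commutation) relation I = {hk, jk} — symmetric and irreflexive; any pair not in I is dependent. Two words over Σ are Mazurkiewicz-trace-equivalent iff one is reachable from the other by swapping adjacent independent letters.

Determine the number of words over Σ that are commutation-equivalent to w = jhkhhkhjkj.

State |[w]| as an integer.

120

piece 0:j — minimal
piece 1:h rests on {0:j}
piece 2:k — minimal
piece 3:h rests on {1:h}
piece 4:h rests on {3:h}
piece 5:k rests on {2:k}
piece 6:h rests on {4:h}
piece 7:j rests on {6:h}
piece 8:k rests on {5:k}
piece 9:j rests on {7:j}
minimal pieces: {0:j, 2:k}
ways to finish when only these pieces remain (= sum over removing one remaining piece with nothing left below it):
  1 left: {8}→1  {9}→1
  2 left: {5,8}→1  {7,9}→1  {8,9}→2
  3 left: {2,5,8}→1  {5,8,9}→3  {6,7,9}→1  {7,8,9}→3
  4 left: {2,5,8,9}→4  {4,6,7,9}→1  {5,7,8,9}→6  {6,7,8,9}→4
  5 left: {2,5,7,8,9}→10  {3,4,6,7,9}→1  {4,6,7,8,9}→5  {5,6,7,8,9}→10
  6 left: {1,3,4,6,7,9}→1  {2,5,6,7,8,9}→20  {3,4,6,7,8,9}→6  {4,5,6,7,8,9}→15
  7 left: {0,1,3,4,6,7,9}→1  {1,3,4,6,7,8,9}→7  {2,4,5,6,7,8,9}→35  {3,4,5,6,7,8,9}→21
  8 left: {0,1,3,4,6,7,8,9}→8  {1,3,4,5,6,7,8,9}→28  {2,3,4,5,6,7,8,9}→56
  placing 0:j first → 84 extensions
  placing 2:k first → 36 extensions
total linear extensions = 120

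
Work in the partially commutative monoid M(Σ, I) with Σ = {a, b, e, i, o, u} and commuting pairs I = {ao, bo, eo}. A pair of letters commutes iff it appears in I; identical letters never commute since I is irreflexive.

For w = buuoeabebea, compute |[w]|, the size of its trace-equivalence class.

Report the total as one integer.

piece 0:b — minimal
piece 1:u rests on {0:b}
piece 2:u rests on {1:u}
piece 3:o rests on {2:u}
piece 4:e rests on {2:u}
piece 5:a rests on {4:e}
piece 6:b rests on {5:a}
piece 7:e rests on {6:b}
piece 8:b rests on {7:e}
piece 9:e rests on {8:b}
piece 10:a rests on {9:e}
minimal pieces: {0:b}
ways to finish when only these pieces remain (= sum over removing one remaining piece with nothing left below it):
  1 left: {3}→1  {10}→1
  2 left: {3,10}→2  {9,10}→1
  3 left: {3,9,10}→3  {8,9,10}→1
  4 left: {3,8,9,10}→4  {7,8,9,10}→1
  5 left: {3,7,8,9,10}→5  {6,7,8,9,10}→1
  6 left: {3,6,7,8,9,10}→6  {5,6,7,8,9,10}→1
  7 left: {3,5,6,7,8,9,10}→7  {4,5,6,7,8,9,10}→1
  8 left: {3,4,5,6,7,8,9,10}→8
  9 left: {2,3,4,5,6,7,8,9,10}→8
  placing 0:b first → 8 extensions

8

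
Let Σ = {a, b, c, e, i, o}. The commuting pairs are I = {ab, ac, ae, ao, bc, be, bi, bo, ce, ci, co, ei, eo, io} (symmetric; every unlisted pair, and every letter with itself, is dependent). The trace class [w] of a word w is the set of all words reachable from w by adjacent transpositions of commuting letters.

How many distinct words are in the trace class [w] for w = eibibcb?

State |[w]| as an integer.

#0=e has no predecessor
#1=i has no predecessor
#2=b has no predecessor
#3=i depends on [1:i]
#4=b depends on [2:b]
#5=c has no predecessor
#6=b depends on [4:b]
sources: [0:e, 1:i, 2:b, 5:c]
N(rest) = Σ N(rest − s) over sources s of rest; N(one piece) = 1:
  size 1 → [0]=1  [3]=1  [5]=1  [6]=1
  size 2 → [0,3]=2  [0,5]=2  [0,6]=2  [1,3]=1  [3,5]=2  [3,6]=2  [4,6]=1  [5,6]=2
  size 3 → [0,1,3]=3  [0,3,5]=6  [0,3,6]=6  [0,4,6]=3  [0,5,6]=6  [1,3,5]=3  [1,3,6]=3  [2,4,6]=1  [3,4,6]=3  [3,5,6]=6  [4,5,6]=3
  size 4 → [0,1,3,5]=12  [0,1,3,6]=12  [0,2,4,6]=4  [0,3,4,6]=12  [0,3,5,6]=24  [0,4,5,6]=12  [1,3,4,6]=6  [1,3,5,6]=12  [2,3,4,6]=4  [2,4,5,6]=4  [3,4,5,6]=12
  size 5 → [0,1,3,4,6]=30  [0,1,3,5,6]=60  [0,2,3,4,6]=20  [0,2,4,5,6]=20  [0,3,4,5,6]=60  [1,2,3,4,6]=10  [1,3,4,5,6]=30  [2,3,4,5,6]=20
  first=0(e) contributes 60
  first=1(i) contributes 120
  first=2(b) contributes 180
  first=5(c) contributes 60
|[w]| = 420

420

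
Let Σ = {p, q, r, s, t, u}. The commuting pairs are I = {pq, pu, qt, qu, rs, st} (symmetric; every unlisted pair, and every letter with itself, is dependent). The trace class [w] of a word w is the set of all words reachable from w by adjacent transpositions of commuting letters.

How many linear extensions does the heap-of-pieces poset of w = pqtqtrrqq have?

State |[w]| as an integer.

10

piece 0:p — minimal
piece 1:q — minimal
piece 2:t rests on {0:p}
piece 3:q rests on {1:q}
piece 4:t rests on {2:t}
piece 5:r rests on {3:q, 4:t}
piece 6:r rests on {5:r}
piece 7:q rests on {6:r}
piece 8:q rests on {7:q}
minimal pieces: {0:p, 1:q}
ways to finish when only these pieces remain (= sum over removing one remaining piece with nothing left below it):
  1 left: {8}→1
  2 left: {7,8}→1
  3 left: {6,7,8}→1
  4 left: {5,6,7,8}→1
  5 left: {3,5,6,7,8}→1  {4,5,6,7,8}→1
  6 left: {1,3,5,6,7,8}→1  {2,4,5,6,7,8}→1  {3,4,5,6,7,8}→2
  7 left: {0,2,4,5,6,7,8}→1  {1,3,4,5,6,7,8}→3  {2,3,4,5,6,7,8}→3
  placing 0:p first → 6 extensions
  placing 1:q first → 4 extensions
total linear extensions = 10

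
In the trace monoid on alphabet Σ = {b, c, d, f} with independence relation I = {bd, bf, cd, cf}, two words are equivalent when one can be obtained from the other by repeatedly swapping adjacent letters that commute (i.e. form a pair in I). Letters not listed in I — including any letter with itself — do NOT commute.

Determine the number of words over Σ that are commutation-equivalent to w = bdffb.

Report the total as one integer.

10

drop 0:b onto floor
drop 1:d onto floor
drop 2:f onto {1:d}
drop 3:f onto {2:f}
drop 4:b onto {0:b}
ground layer = {0:b, 1:d}
drop-orders for the pieces not yet dropped (sum over which currently-grounded one goes next):
  1 to go: {3} 1  {4} 1
  2 to go: {0,4} 1  {2,3} 1  {3,4} 2
  3 to go: {0,3,4} 3  {1,2,3} 1  {2,3,4} 3
  if 0:b drops first: 4 orders
  if 1:d drops first: 6 orders
heap linearizations: 10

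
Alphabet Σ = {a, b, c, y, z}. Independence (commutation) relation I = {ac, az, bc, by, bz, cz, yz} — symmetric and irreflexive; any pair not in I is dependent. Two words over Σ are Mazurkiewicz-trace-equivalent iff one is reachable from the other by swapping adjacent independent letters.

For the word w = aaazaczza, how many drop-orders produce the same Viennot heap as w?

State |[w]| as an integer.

504

0(a) covers ∅
1(a) covers 0:a
2(a) covers 1:a
3(z) covers ∅
4(a) covers 2:a
5(c) covers ∅
6(z) covers 3:z
7(z) covers 6:z
8(a) covers 4:a
floor of heap: 0:a, 3:z, 5:c
completions by unplaced set U, small U first (add the entries for U minus each lowest piece of U):
  |U|=1: {5}:1  {7}:1  {8}:1
  |U|=2: {4,8}:1  {5,7}:2  {5,8}:2  {6,7}:1  {7,8}:2
  |U|=3: {2,4,8}:1  {3,6,7}:1  {4,5,8}:3  {4,7,8}:3  {5,6,7}:3  {5,7,8}:6  {6,7,8}:3
  |U|=4: {1,2,4,8}:1  {2,4,5,8}:4  {2,4,7,8}:4  {3,5,6,7}:4  {3,6,7,8}:4  {4,5,7,8}:12  {4,6,7,8}:6  {5,6,7,8}:12
  |U|=5: {0,1,2,4,8}:1  {1,2,4,5,8}:5  {1,2,4,7,8}:5  {2,4,5,7,8}:20  {2,4,6,7,8}:10  {3,4,6,7,8}:10  {3,5,6,7,8}:20  {4,5,6,7,8}:30
  |U|=6: {0,1,2,4,5,8}:6  {0,1,2,4,7,8}:6  {1,2,4,5,7,8}:30  {1,2,4,6,7,8}:15  {2,3,4,6,7,8}:20  {2,4,5,6,7,8}:60  {3,4,5,6,7,8}:60
  |U|=7: {0,1,2,4,5,7,8}:42  {0,1,2,4,6,7,8}:21  {1,2,3,4,6,7,8}:35  {1,2,4,5,6,7,8}:105  {2,3,4,5,6,7,8}:140
  start at 0(a): 280
  start at 3(z): 168
  start at 5(c): 56
sum over floor = 504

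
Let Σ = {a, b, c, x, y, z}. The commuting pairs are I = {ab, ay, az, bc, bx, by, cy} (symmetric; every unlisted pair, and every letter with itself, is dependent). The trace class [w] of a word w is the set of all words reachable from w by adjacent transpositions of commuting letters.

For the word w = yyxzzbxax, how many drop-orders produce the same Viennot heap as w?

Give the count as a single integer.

#0=y has no predecessor
#1=y depends on [0:y]
#2=x depends on [1:y]
#3=z depends on [2:x]
#4=z depends on [3:z]
#5=b depends on [4:z]
#6=x depends on [4:z]
#7=a depends on [6:x]
#8=x depends on [7:a]
sources: [0:y]
N(rest) = Σ N(rest − s) over sources s of rest; N(one piece) = 1:
  size 1 → [5]=1  [8]=1
  size 2 → [5,8]=2  [7,8]=1
  size 3 → [5,7,8]=3  [6,7,8]=1
  size 4 → [5,6,7,8]=4
  size 5 → [4,5,6,7,8]=4
  size 6 → [3,4,5,6,7,8]=4
  size 7 → [2,3,4,5,6,7,8]=4
  first=0(y) contributes 4

4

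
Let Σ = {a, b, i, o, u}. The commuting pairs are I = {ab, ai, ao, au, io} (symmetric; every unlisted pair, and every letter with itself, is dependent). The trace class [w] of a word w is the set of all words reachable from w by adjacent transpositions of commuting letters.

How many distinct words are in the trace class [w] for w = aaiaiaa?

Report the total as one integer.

21

piece 0:a — minimal
piece 1:a rests on {0:a}
piece 2:i — minimal
piece 3:a rests on {1:a}
piece 4:i rests on {2:i}
piece 5:a rests on {3:a}
piece 6:a rests on {5:a}
minimal pieces: {0:a, 2:i}
ways to finish when only these pieces remain (= sum over removing one remaining piece with nothing left below it):
  1 left: {4}→1  {6}→1
  2 left: {2,4}→1  {4,6}→2  {5,6}→1
  3 left: {2,4,6}→3  {3,5,6}→1  {4,5,6}→3
  4 left: {1,3,5,6}→1  {2,4,5,6}→6  {3,4,5,6}→4
  5 left: {0,1,3,5,6}→1  {1,3,4,5,6}→5  {2,3,4,5,6}→10
  placing 0:a first → 15 extensions
  placing 2:i first → 6 extensions
total linear extensions = 21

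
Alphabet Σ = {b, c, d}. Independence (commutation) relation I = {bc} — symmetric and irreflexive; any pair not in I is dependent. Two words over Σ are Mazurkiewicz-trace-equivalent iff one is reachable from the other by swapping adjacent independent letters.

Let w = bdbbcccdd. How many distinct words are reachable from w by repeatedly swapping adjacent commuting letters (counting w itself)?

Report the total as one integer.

10

#0=b has no predecessor
#1=d depends on [0:b]
#2=b depends on [1:d]
#3=b depends on [2:b]
#4=c depends on [1:d]
#5=c depends on [4:c]
#6=c depends on [5:c]
#7=d depends on [3:b, 6:c]
#8=d depends on [7:d]
sources: [0:b]
N(rest) = Σ N(rest − s) over sources s of rest; N(one piece) = 1:
  size 1 → [8]=1
  size 2 → [7,8]=1
  size 3 → [3,7,8]=1  [6,7,8]=1
  size 4 → [2,3,7,8]=1  [3,6,7,8]=2  [5,6,7,8]=1
  size 5 → [2,3,6,7,8]=3  [3,5,6,7,8]=3  [4,5,6,7,8]=1
  size 6 → [2,3,5,6,7,8]=6  [3,4,5,6,7,8]=4
  size 7 → [2,3,4,5,6,7,8]=10
  first=0(b) contributes 10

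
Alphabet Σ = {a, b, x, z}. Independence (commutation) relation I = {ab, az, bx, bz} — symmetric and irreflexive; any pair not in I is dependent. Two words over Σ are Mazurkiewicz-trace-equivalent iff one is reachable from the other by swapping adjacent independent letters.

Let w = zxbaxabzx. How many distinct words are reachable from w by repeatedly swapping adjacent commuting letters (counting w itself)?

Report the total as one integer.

piece 0:z — minimal
piece 1:x rests on {0:z}
piece 2:b — minimal
piece 3:a rests on {1:x}
piece 4:x rests on {3:a}
piece 5:a rests on {4:x}
piece 6:b rests on {2:b}
piece 7:z rests on {4:x}
piece 8:x rests on {5:a, 7:z}
minimal pieces: {0:z, 2:b}
ways to finish when only these pieces remain (= sum over removing one remaining piece with nothing left below it):
  1 left: {6}→1  {8}→1
  2 left: {2,6}→1  {5,8}→1  {6,8}→2  {7,8}→1
  3 left: {2,6,8}→3  {5,6,8}→3  {5,7,8}→2  {6,7,8}→3
  4 left: {2,5,6,8}→6  {2,6,7,8}→6  {4,5,7,8}→2  {5,6,7,8}→8
  5 left: {2,5,6,7,8}→20  {3,4,5,7,8}→2  {4,5,6,7,8}→10
  6 left: {1,3,4,5,7,8}→2  {2,4,5,6,7,8}→30  {3,4,5,6,7,8}→12
  7 left: {0,1,3,4,5,7,8}→2  {1,3,4,5,6,7,8}→14  {2,3,4,5,6,7,8}→42
  placing 0:z first → 56 extensions
  placing 2:b first → 16 extensions
total linear extensions = 72

72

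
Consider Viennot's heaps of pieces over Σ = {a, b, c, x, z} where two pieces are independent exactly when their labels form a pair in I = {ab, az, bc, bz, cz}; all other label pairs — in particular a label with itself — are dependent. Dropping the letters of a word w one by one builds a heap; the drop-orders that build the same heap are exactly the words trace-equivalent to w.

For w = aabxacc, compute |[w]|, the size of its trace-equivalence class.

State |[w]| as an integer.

3

#0=a has no predecessor
#1=a depends on [0:a]
#2=b has no predecessor
#3=x depends on [1:a, 2:b]
#4=a depends on [3:x]
#5=c depends on [4:a]
#6=c depends on [5:c]
sources: [0:a, 2:b]
N(rest) = Σ N(rest − s) over sources s of rest; N(one piece) = 1:
  size 1 → [6]=1
  size 2 → [5,6]=1
  size 3 → [4,5,6]=1
  size 4 → [3,4,5,6]=1
  size 5 → [1,3,4,5,6]=1  [2,3,4,5,6]=1
  first=0(a) contributes 2
  first=2(b) contributes 1
|[w]| = 3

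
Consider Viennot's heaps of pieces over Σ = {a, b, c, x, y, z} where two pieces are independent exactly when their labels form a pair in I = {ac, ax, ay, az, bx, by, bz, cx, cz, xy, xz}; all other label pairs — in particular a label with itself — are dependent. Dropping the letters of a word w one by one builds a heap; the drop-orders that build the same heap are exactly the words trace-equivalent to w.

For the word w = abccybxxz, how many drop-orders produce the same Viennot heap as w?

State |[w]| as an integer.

drop 0:a onto floor
drop 1:b onto {0:a}
drop 2:c onto {1:b}
drop 3:c onto {2:c}
drop 4:y onto {3:c}
drop 5:b onto {3:c}
drop 6:x onto floor
drop 7:x onto {6:x}
drop 8:z onto {4:y}
ground layer = {0:a, 6:x}
drop-orders for the pieces not yet dropped (sum over which currently-grounded one goes next):
  1 to go: {5} 1  {7} 1  {8} 1
  2 to go: {4,8} 1  {5,7} 2  {5,8} 2  {6,7} 1  {7,8} 2
  3 to go: {4,5,8} 3  {4,7,8} 3  {5,6,7} 3  {5,7,8} 6  {6,7,8} 3
  4 to go: {3,4,5,8} 3  {4,5,7,8} 12  {4,6,7,8} 6  {5,6,7,8} 12
  5 to go: {2,3,4,5,8} 3  {3,4,5,7,8} 15  {4,5,6,7,8} 30
  6 to go: {1,2,3,4,5,8} 3  {2,3,4,5,7,8} 18  {3,4,5,6,7,8} 45
  7 to go: {0,1,2,3,4,5,8} 3  {1,2,3,4,5,7,8} 21  {2,3,4,5,6,7,8} 63
  if 0:a drops first: 84 orders
  if 6:x drops first: 24 orders
heap linearizations: 108

108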